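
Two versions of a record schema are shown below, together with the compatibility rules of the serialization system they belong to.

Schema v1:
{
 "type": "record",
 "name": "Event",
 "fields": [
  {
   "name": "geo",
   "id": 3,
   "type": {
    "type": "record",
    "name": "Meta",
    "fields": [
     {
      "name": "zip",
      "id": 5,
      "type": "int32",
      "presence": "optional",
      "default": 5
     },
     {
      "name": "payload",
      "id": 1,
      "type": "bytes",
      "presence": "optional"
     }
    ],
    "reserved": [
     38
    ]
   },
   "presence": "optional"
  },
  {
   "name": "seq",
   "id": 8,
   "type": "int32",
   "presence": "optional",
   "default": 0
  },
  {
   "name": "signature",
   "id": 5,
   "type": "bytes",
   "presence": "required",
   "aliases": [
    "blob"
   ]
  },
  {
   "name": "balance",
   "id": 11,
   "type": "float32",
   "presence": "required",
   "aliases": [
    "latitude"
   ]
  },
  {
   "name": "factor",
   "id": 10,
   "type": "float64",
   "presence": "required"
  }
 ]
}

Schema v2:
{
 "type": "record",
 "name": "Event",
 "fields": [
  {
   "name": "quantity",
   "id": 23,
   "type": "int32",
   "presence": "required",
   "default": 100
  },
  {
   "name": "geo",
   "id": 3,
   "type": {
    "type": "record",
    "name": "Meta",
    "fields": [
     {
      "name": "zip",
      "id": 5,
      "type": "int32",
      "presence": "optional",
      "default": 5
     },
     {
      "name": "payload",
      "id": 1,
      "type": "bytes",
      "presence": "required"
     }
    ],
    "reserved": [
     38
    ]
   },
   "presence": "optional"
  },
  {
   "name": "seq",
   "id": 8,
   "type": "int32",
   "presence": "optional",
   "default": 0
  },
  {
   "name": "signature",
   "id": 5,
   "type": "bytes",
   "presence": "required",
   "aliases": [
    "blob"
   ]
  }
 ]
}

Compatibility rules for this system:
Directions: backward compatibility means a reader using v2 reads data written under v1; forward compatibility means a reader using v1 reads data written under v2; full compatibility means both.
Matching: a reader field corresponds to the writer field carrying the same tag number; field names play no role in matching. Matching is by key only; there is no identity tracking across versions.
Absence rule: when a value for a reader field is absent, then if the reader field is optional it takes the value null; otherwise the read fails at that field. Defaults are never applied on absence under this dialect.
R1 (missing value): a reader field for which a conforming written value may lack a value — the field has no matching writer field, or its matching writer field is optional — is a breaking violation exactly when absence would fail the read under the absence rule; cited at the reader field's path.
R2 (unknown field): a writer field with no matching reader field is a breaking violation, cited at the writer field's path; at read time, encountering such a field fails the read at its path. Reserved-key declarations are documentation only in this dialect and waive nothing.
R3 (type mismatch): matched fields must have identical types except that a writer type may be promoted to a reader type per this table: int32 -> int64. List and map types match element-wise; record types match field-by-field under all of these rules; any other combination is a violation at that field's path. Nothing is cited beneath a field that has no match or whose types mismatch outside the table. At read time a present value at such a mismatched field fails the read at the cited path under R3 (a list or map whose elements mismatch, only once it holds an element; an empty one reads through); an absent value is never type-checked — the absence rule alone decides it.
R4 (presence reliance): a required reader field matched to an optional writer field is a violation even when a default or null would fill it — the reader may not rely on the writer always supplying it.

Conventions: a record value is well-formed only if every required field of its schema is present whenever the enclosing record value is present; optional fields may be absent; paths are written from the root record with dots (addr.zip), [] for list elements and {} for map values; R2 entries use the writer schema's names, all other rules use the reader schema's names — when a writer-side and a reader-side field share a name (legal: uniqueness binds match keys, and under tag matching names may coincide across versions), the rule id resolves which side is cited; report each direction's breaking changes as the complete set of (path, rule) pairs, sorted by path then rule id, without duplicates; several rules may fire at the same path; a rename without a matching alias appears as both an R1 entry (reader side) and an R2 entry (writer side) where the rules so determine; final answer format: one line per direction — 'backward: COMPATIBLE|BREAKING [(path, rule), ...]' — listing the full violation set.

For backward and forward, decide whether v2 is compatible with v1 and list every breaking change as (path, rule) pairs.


backward: BREAKING [(balance, R2), (factor, R2), (geo.payload, R1), (geo.payload, R4), (quantity, R1)]; forward: BREAKING [(balance, R1), (factor, R1), (quantity, R2)]

the writer's type comes first in each Event pair
backward on Event — v2 reading data written by v1:
  no writer field matches reader quantity
  geo: Meta -> Meta, writer optional; from geo
  seq: int32 -> int32, writer optional; from seq
  signature: bytes -> bytes, writer required; from signature
  balance (writer side), unknown to reader
  factor (writer side), unknown to reader
  geo.zip: int32 -> int32, writer optional; from geo.zip
  geo.payload: bytes -> bytes, writer optional; from geo.payload
  violation R2 at balance
  violation R2 at factor
  violation R1 at geo.payload
  violation R4 at geo.payload
  violation R1 at quantity
  => backward: BREAKING (5)
forward on Event — v1 reading data written by v2:
  geo: Meta -> Meta, writer optional; from geo
  seq: int32 -> int32, writer optional; from seq
  signature: bytes -> bytes, writer required; from signature
  no writer field matches reader balance
  no writer field matches reader factor
  quantity (writer side), unknown to reader
  geo.zip: int32 -> int32, writer optional; from geo.zip
  geo.payload: bytes -> bytes, writer required; from geo.payload
  violation R1 at balance
  violation R1 at factor
  violation R2 at quantity
  => forward: BREAKING (3)


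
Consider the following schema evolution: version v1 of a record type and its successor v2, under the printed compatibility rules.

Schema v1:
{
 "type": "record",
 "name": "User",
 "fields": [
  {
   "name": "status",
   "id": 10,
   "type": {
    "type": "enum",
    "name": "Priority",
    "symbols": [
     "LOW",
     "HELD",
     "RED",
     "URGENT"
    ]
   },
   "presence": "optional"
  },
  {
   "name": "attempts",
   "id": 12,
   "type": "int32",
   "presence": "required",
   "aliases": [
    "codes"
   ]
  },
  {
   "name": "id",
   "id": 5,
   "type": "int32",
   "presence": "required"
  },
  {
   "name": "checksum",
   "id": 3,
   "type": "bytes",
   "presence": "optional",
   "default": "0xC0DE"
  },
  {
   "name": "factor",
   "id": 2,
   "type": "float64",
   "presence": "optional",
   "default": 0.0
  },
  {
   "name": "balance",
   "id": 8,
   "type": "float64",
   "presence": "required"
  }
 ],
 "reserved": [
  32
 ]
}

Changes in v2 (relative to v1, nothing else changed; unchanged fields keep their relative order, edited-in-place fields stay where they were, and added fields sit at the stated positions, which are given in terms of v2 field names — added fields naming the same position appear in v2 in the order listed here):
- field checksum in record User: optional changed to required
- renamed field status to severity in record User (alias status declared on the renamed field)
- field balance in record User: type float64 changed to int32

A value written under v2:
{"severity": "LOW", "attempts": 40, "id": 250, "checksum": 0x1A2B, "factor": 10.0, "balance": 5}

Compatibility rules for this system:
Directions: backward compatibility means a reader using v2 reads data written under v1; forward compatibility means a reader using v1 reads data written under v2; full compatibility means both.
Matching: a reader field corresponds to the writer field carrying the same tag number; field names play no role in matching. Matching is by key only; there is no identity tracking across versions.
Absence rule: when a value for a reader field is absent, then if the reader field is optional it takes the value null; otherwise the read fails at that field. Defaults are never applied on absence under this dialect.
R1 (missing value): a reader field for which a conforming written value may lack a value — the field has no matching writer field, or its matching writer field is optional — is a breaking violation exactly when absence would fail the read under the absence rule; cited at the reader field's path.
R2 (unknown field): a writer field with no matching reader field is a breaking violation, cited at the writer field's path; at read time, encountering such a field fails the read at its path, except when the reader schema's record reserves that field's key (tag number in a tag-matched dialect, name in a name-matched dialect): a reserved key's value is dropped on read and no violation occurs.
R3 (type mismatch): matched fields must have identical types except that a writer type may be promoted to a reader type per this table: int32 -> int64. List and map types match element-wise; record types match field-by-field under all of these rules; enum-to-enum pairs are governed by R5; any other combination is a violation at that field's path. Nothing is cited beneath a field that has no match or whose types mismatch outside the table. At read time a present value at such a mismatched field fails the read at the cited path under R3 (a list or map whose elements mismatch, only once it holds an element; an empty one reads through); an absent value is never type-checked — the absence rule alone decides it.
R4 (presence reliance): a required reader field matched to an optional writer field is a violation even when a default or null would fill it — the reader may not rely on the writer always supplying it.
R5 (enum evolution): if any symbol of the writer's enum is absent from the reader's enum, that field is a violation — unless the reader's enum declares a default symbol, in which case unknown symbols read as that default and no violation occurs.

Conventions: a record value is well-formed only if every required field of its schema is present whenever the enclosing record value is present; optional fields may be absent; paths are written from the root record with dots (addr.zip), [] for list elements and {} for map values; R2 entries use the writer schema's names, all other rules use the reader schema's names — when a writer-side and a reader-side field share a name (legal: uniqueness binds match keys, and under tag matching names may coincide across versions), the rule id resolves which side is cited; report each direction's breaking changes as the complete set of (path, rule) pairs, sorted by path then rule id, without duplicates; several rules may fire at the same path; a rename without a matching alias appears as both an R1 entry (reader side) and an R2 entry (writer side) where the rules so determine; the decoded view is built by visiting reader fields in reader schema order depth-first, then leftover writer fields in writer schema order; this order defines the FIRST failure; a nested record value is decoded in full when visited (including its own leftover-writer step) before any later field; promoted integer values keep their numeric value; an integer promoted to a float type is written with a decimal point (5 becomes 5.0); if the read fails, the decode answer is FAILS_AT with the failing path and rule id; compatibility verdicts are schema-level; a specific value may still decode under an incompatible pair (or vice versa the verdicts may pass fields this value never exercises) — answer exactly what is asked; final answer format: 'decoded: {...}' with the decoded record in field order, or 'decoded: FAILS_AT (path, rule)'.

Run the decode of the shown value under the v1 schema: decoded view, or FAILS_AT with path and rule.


arrows below run writer -> reader for User
migrating the User value to v1:
  status := "LOW" (from writer severity)
  attempts := 40
  id := 250
  checksum := 0x1A2B
  factor := 10.0
  read fails at balance under R3
  => FAILS_AT (balance, R3)
the rest of the User diff is inert for this question:
  field checksum in record User: optional changed to required -> changes User's schema-level verdicts only — the decode of this value is the same
  renamed field status to severity in record User (alias status declared on the renamed field) -> inert under this dialect — no rule fires on User and the result does not move

decoded: FAILS_AT (balance, R3)


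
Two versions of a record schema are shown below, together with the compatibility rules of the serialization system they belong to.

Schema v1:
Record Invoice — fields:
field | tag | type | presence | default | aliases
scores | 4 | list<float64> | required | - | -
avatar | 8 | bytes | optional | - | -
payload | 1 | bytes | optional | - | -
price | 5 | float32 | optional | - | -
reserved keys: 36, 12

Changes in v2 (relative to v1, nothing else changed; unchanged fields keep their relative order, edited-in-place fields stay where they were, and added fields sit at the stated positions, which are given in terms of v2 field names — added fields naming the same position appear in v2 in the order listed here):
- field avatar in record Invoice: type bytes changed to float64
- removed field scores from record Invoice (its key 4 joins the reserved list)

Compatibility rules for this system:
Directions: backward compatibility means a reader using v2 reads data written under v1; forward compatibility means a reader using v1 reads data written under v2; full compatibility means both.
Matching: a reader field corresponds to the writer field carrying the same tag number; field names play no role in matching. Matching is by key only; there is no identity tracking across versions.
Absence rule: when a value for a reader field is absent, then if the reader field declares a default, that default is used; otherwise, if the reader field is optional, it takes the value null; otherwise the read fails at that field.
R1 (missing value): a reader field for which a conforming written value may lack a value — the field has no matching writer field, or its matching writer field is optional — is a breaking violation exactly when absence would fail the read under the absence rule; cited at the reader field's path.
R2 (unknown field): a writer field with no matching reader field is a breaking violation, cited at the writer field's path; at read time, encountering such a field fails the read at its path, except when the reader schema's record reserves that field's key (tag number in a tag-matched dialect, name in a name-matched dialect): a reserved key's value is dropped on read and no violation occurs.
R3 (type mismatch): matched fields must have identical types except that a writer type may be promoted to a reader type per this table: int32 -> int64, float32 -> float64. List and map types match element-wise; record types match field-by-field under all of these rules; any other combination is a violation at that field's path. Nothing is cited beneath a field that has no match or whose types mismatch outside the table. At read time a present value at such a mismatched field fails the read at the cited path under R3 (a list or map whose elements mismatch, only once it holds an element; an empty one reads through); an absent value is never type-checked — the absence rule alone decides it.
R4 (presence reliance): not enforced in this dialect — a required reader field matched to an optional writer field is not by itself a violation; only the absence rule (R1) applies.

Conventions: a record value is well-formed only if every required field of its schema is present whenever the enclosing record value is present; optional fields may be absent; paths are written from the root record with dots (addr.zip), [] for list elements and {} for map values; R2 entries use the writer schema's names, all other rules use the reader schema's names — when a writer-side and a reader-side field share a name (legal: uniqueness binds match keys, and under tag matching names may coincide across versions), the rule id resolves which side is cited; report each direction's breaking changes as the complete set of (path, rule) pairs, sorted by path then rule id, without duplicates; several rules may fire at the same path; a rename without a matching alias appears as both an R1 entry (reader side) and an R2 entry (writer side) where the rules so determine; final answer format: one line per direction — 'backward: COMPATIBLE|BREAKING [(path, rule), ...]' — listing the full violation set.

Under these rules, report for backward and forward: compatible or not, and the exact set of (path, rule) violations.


the writer's type comes first in each Invoice pair
backward pass over Invoice, reader schema v2, writer schema v1:
  bytes -> float64, writer optional: avatar aligns to avatar
  bytes -> bytes, writer optional: payload aligns to payload
  float32 -> float32, writer optional: price aligns to price
  scores (writer side), unknown to reader
  R3 fires at avatar
  => backward: BREAKING (1)
forward pass over Invoice, reader schema v1, writer schema v2:
  no writer field matches reader scores
  float64 -> bytes, writer optional: avatar aligns to avatar
  bytes -> bytes, writer optional: payload aligns to payload
  float32 -> float32, writer optional: price aligns to price
  R3 fires at avatar
  R1 fires at scores
  => forward: BREAKING (2)

backward: BREAKING [(avatar, R3)]; forward: BREAKING [(avatar, R3), (scores, R1)]


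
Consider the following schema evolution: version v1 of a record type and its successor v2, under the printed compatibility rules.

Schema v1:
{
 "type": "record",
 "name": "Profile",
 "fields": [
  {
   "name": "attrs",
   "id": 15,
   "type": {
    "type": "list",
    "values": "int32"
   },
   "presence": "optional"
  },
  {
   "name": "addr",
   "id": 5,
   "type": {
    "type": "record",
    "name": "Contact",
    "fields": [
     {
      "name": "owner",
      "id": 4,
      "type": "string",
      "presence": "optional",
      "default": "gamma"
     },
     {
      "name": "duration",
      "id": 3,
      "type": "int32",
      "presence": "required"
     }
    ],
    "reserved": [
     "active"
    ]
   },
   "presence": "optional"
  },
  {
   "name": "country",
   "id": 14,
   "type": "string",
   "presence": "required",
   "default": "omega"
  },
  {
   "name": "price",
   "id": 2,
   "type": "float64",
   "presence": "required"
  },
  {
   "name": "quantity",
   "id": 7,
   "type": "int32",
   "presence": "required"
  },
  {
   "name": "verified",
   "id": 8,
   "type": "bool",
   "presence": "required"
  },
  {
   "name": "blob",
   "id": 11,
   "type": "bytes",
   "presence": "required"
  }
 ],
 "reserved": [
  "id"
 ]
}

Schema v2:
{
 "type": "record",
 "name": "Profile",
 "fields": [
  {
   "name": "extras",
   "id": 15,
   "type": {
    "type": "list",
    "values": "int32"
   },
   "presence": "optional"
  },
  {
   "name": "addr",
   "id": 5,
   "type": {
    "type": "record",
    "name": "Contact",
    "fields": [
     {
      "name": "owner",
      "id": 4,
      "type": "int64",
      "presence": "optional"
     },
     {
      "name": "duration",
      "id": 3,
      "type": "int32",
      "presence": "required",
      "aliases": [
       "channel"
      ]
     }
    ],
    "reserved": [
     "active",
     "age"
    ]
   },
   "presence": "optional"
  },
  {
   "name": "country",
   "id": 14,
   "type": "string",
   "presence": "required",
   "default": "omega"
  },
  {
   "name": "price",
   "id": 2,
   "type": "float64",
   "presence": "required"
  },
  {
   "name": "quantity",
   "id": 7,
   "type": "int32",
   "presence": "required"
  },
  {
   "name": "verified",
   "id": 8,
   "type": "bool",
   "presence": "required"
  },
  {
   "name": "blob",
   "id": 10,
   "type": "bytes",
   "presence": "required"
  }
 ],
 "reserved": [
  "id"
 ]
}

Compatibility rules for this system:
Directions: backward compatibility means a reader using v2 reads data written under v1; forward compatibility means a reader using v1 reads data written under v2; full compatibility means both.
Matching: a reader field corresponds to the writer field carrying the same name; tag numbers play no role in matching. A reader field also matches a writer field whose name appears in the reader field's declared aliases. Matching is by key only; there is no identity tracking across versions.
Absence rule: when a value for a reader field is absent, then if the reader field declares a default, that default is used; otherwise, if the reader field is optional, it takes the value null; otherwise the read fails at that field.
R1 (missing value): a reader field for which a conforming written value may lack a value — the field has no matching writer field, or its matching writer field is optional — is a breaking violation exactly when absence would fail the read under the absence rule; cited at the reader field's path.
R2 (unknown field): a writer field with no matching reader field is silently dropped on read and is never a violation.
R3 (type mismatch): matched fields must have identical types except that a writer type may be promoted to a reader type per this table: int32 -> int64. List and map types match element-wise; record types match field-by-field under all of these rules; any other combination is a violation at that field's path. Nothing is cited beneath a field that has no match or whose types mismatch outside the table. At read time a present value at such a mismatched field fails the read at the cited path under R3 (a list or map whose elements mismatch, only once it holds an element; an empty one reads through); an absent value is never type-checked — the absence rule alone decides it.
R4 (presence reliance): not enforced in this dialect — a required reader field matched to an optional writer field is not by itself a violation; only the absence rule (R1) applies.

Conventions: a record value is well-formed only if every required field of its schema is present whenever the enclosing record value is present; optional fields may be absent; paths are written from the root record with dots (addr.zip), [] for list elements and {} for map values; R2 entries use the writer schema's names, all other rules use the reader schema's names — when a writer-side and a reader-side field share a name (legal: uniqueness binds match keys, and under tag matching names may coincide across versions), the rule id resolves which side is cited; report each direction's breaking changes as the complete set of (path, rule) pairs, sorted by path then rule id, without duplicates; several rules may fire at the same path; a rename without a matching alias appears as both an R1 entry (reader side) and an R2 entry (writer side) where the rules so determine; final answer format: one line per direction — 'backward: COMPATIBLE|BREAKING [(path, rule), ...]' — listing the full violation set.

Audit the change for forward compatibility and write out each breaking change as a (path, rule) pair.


forward: BREAKING [(addr.owner, R3)]

in Profile below, arrows point writer -> reader
forward for Profile (reader v1, writer v2):
  no writer field matches reader attrs
  addr <- addr (Contact -> Contact, writer optional)
  country <- country (string -> string, writer required)
  price <- price (float64 -> float64, writer required)
  quantity <- quantity (int32 -> int32, writer required)
  verified <- verified (bool -> bool, writer required)
  blob <- blob (bytes -> bytes, writer required)
  extras (writer side), unknown to reader
  addr.owner <- addr.owner (int64 -> string, writer optional)
  addr.duration <- addr.duration (int32 -> int32, writer required)
  violation R3 at addr.owner
  => forward: BREAKING (1)
diffs on Profile not affecting the asked answer:
  field blob in record Profile: tag 11 changed to 10 -> inert for the asked Profile verdict: nothing fires
  renamed field attrs to extras in record Profile -> inert for the asked Profile verdict: nothing fires


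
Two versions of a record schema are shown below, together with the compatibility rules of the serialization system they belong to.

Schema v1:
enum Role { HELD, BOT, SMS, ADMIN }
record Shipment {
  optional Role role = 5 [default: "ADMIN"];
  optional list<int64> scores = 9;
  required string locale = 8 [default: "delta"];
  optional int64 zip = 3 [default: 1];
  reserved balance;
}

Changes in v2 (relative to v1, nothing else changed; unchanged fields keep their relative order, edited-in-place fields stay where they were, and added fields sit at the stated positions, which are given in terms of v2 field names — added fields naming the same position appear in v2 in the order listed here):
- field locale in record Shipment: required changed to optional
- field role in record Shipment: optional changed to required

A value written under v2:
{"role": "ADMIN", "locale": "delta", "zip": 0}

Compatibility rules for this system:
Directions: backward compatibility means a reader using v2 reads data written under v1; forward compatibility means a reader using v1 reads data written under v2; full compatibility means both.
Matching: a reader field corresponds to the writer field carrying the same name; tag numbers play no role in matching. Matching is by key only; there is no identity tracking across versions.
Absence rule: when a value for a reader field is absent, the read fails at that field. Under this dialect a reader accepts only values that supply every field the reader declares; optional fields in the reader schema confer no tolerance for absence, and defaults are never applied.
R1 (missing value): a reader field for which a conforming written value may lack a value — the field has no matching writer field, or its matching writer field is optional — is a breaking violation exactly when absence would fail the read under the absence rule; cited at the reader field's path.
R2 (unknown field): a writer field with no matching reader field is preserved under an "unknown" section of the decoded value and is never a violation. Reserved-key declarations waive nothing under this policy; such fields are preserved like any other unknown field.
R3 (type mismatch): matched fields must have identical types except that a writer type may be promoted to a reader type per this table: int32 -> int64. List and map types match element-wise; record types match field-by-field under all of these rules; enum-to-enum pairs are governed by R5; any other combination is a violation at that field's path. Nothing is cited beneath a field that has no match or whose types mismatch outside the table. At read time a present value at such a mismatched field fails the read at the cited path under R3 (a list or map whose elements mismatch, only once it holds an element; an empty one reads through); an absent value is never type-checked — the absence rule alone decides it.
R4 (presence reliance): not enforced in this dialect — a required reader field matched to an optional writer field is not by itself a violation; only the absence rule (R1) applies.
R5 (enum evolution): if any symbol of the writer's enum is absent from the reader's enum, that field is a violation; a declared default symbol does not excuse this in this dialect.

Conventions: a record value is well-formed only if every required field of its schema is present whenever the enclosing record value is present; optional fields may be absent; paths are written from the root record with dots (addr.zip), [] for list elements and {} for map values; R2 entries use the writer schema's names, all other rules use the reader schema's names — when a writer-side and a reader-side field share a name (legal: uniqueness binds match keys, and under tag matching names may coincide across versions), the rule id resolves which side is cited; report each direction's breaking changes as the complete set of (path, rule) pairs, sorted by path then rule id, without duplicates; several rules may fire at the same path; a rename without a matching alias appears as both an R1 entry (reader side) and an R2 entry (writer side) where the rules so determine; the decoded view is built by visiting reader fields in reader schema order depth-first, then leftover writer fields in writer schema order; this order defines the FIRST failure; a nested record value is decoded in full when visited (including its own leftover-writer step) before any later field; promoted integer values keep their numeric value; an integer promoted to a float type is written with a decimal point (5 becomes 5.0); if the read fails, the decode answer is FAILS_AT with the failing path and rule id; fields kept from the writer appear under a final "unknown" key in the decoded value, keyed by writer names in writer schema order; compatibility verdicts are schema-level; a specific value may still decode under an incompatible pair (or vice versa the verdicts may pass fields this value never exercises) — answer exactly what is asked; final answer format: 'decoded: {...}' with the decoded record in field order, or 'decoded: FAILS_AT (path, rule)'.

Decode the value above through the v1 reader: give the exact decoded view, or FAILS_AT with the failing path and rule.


decoded: FAILS_AT (scores, R1)

arrows below run writer -> reader for Shipment
decode walk for Shipment under reader schema v1:
  role := "ADMIN"
  read fails at scores under R1 (no fill)
  => FAILS_AT (scores, R1)
the rest of the Shipment diff is inert for this question:
  field locale in record Shipment: required changed to optional -> schema-level compatibility only; this Shipment value's decode is unchanged
  field role in record Shipment: optional changed to required -> schema-level compatibility only; this Shipment value's decode is unchanged


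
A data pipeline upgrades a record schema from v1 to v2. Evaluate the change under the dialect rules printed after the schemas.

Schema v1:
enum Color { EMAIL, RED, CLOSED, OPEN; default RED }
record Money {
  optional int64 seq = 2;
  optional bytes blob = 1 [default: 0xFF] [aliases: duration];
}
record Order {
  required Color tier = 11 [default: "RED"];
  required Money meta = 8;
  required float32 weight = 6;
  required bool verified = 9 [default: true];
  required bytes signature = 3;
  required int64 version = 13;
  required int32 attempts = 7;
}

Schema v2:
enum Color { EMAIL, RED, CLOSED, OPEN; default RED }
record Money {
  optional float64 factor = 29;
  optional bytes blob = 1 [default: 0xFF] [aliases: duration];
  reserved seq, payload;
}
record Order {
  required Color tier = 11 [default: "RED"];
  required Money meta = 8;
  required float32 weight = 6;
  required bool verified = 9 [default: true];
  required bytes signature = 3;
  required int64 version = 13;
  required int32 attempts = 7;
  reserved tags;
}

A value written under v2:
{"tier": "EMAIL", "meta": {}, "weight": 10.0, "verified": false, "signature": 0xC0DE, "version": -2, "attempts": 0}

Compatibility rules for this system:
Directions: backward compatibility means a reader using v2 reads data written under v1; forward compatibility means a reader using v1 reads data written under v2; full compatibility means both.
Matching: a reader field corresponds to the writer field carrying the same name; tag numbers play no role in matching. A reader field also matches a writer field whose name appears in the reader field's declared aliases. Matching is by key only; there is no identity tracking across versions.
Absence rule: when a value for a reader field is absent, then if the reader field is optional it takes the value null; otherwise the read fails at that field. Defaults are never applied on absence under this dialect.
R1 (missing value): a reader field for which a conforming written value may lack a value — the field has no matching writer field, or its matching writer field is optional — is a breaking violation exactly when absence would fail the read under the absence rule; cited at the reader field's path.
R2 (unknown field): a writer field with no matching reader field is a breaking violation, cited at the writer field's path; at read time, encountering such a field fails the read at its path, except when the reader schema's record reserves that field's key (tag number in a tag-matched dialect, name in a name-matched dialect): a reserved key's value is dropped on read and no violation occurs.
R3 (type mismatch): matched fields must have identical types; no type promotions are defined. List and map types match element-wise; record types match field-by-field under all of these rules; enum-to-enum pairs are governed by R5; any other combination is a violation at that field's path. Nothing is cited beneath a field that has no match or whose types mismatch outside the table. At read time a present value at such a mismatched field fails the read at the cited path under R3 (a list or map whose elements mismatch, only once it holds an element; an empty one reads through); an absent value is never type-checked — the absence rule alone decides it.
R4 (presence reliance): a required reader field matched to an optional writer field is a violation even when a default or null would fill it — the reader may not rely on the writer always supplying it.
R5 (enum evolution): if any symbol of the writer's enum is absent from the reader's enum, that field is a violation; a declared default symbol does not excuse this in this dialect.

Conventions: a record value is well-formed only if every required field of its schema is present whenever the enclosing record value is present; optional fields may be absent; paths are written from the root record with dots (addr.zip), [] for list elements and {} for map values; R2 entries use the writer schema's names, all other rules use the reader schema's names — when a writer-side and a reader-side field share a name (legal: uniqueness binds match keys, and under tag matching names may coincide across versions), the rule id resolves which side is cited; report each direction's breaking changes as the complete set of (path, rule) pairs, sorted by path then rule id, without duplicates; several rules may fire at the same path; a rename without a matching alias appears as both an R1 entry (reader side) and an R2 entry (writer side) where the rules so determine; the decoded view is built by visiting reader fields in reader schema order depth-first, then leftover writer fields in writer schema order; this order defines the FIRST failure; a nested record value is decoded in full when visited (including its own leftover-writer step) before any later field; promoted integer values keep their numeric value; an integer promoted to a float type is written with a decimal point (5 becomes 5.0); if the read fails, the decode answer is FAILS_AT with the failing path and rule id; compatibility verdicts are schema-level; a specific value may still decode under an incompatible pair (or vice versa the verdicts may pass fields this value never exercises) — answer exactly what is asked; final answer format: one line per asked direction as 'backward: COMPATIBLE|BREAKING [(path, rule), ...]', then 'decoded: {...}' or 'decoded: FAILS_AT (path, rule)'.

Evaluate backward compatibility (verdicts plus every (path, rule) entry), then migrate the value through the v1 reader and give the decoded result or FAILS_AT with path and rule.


each type pair in Order: writer, then reader
backward analysis of Order with v2 as reader and v1 as writer:
  tier <- tier (Color -> Color, writer required)
  meta <- meta (Money -> Money, writer required)
  weight <- weight (float32 -> float32, writer required)
  verified <- verified (bool -> bool, writer required)
  signature <- signature (bytes -> bytes, writer required)
  version <- version (int64 -> int64, writer required)
  attempts <- attempts (int32 -> int32, writer required)
  meta.factor has no writer counterpart
  meta.blob <- meta.blob (bytes -> bytes, writer optional)
  writer meta.seq: unknown to reader
  => no violations; backward on Order: COMPATIBLE
decode (reader v1):
  tier := "EMAIL"
  meta.seq := null (not supplied -> null)
  meta.blob := null (not supplied -> null)
  weight := 10.0
  verified := false
  signature := 0xC0DE
  version := -2
  attempts := 0
  => decoded: {"tier": "EMAIL", "meta": {"seq": null, "blob": null}, "weight": 10.0, "verified": false, "signature": 0xC0DE, "version": -2, "attempts": 0}
checking off the Order differences that do not matter here:
  added field factor to record Money: optional float64, tag 29 (in v2 it sits immediately before blob) -> fires only in the forward direction of Order, which is not asked here
  removed field seq from record Money (its key "seq" joins the reserved list) -> no rule fires on it in Order's dialect; the asked verdict holds

backward: COMPATIBLE []; decoded: {"tier": "EMAIL", "meta": {"seq": null, "blob": null}, "weight": 10.0, "verified": false, "signature": 0xC0DE, "version": -2, "attempts": 0}


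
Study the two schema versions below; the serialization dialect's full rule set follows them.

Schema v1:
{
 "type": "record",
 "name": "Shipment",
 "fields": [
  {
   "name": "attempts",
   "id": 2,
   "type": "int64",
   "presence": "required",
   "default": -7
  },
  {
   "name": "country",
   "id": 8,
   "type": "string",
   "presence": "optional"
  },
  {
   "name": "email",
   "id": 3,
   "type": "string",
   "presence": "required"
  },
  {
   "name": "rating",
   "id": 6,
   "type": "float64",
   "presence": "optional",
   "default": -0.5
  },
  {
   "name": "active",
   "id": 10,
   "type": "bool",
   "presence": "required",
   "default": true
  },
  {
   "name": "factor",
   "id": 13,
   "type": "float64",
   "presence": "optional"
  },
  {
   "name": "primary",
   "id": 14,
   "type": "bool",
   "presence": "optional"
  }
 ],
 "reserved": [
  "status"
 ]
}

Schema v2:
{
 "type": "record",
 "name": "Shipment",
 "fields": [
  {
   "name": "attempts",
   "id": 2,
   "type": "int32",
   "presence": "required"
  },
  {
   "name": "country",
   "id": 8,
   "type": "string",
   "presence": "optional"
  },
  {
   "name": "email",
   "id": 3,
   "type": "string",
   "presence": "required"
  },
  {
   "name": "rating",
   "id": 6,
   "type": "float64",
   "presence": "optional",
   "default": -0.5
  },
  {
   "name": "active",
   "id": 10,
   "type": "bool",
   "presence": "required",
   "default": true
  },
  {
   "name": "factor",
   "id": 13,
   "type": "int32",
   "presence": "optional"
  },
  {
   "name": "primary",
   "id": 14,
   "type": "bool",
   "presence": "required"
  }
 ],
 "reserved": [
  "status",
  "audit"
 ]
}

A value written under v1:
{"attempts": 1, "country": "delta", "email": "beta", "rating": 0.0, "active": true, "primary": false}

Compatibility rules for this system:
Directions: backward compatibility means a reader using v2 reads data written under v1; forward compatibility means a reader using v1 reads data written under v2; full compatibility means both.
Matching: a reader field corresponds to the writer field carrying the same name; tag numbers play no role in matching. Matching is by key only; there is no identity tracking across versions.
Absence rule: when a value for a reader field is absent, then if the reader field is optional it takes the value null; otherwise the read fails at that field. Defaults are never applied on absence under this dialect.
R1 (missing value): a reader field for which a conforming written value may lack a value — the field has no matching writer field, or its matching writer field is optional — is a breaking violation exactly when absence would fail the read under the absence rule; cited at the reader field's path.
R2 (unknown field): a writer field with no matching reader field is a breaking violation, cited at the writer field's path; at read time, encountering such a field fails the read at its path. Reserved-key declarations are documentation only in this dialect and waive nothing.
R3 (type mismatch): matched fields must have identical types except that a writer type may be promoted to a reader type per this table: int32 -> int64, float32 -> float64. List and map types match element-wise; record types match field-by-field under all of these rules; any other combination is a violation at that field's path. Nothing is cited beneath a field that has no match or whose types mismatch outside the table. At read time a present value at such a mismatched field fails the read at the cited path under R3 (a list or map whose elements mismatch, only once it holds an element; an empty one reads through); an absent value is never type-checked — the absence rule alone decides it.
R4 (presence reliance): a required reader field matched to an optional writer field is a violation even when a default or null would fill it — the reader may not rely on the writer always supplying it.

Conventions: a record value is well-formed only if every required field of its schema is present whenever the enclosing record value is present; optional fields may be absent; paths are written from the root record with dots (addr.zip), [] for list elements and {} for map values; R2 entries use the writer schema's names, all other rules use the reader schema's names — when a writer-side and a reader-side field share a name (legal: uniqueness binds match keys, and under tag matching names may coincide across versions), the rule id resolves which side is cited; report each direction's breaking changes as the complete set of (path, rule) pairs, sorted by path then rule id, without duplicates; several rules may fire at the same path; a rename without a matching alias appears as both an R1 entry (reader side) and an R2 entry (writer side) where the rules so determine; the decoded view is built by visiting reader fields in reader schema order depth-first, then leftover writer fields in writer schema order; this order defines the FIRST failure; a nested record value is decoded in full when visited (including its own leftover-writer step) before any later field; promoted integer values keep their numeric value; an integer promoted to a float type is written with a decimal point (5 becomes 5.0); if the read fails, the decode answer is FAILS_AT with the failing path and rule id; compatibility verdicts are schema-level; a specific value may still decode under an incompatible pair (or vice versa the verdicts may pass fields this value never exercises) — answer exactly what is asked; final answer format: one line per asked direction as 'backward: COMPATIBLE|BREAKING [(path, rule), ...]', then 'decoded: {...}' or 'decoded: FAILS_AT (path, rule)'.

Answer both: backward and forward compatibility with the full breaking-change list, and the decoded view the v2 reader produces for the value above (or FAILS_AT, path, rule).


backward: BREAKING [(attempts, R3), (factor, R3), (primary, R1), (primary, R4)]; forward: BREAKING [(factor, R3)]; decoded: FAILS_AT (attempts, R3)

each type pair in Shipment: writer, then reader
backward on Shipment — v2 reading data written by v1:
  writer required, int64 -> int32: reader attempts maps from writer attempts
  writer optional, string -> string: reader country maps from writer country
  writer required, string -> string: reader email maps from writer email
  writer optional, float64 -> float64: reader rating maps from writer rating
  writer required, bool -> bool: reader active maps from writer active
  writer optional, float64 -> int32: reader factor maps from writer factor
  writer optional, bool -> bool: reader primary maps from writer primary
  R3 fires at attempts
  R3 fires at factor
  R1 fires at primary
  R4 fires at primary
  => backward verdict for Shipment: BREAKING, 4 violation(s)
forward on Shipment — v1 reading data written by v2:
  writer required, int32 -> int64: reader attempts maps from writer attempts
  writer optional, string -> string: reader country maps from writer country
  writer required, string -> string: reader email maps from writer email
  writer optional, float64 -> float64: reader rating maps from writer rating
  writer required, bool -> bool: reader active maps from writer active
  writer optional, int32 -> float64: reader factor maps from writer factor
  writer required, bool -> bool: reader primary maps from writer primary
  R3 fires at factor
  => forward verdict for Shipment: BREAKING, 1 violation(s)
decoding the Shipment value with the v2 reader:
  read fails at attempts under R3
  => FAILS_AT (attempts, R3)
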